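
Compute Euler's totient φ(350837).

332640

Factor: 350837 = 41 · 43 · 199.
φ(350837) = (41−1) · (43−1) · (199−1) = 40 · 42 · 198 = 332640.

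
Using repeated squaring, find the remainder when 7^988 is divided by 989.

7^1 ≡ 7 (mod 989)
7^2 ≡ 7^2 = 49 ≡ 49 (mod 989)
7^4 ≡ 49^2 = 2401 ≡ 423 (mod 989)
7^8 ≡ 423^2 = 178929 ≡ 909 (mod 989)
7^16 ≡ 909^2 = 826281 ≡ 466 (mod 989)
7^32 ≡ 466^2 = 217156 ≡ 565 (mod 989)
7^64 ≡ 565^2 = 319225 ≡ 767 (mod 989)
7^128 ≡ 767^2 = 588289 ≡ 823 (mod 989)
7^256 ≡ 823^2 = 677329 ≡ 853 (mod 989)
7^512 ≡ 853^2 = 727609 ≡ 694 (mod 989)
988 = 512 + 256 + 128 + 64 + 16 + 8 + 4 in binary powers of 2.
So 7^988 ≡ 694 · 853 · 823 · 767 · 466 · 909 · 423 ≡ 767 (mod 989).
Since 767 ≠ 1, base 7 is a Fermat witness: 989 is composite.

767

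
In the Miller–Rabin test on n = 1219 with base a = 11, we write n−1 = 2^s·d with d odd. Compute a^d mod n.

1219 − 1 = 1218 = 2^1 · 609, so d = 609.
11^1 ≡ 11 (mod 1219)
11^2 ≡ 11^2 = 121 ≡ 121 (mod 1219)
11^4 ≡ 121^2 = 14641 ≡ 13 (mod 1219)
11^8 ≡ 13^2 = 169 ≡ 169 (mod 1219)
11^16 ≡ 169^2 = 28561 ≡ 524 (mod 1219)
11^32 ≡ 524^2 = 274576 ≡ 301 (mod 1219)
11^64 ≡ 301^2 = 90601 ≡ 395 (mod 1219)
11^128 ≡ 395^2 = 156025 ≡ 1212 (mod 1219)
11^256 ≡ 1212^2 = 1468944 ≡ 49 (mod 1219)
11^512 ≡ 49^2 = 2401 ≡ 1182 (mod 1219)
609 = 512 + 64 + 32 + 1 in binary powers of 2.
So 11^609 ≡ 1182 · 395 · 301 · 11 ≡ 378 (mod 1219).
Squaring chain: 378; never reaches −1, so base 11 is a Miller–Rabin witness that 1219 is composite.

378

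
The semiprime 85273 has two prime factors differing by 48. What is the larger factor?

317

Since p = q + 48, we have 85273 = q(q + 48), so q² + 48q − 85273 = 0.
Discriminant: 48² + 4·85273 = 2304 + 341092 = 343396; √343396 = 586.
q = (−48 + 586)/2 = 269, and p = q + 48 = 317.
Check: 269 · 317 = 85273.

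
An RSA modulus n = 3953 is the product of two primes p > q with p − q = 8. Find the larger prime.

Since p = q + 8, we have 3953 = q(q + 8), so q² + 8q − 3953 = 0.
Discriminant: 8² + 4·3953 = 64 + 15812 = 15876; √15876 = 126.
q = (−8 + 126)/2 = 59, and p = q + 8 = 67.
Check: 59 · 67 = 3953.

67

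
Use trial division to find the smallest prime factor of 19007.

83

19007 is odd.
Digit sum 17, not divisible by 3.
Ends in 7: not divisible by 5.
7: 19007 = 7·2715 + 2
11: 19007 = 11·1727 + 10
13: 19007 = 13·1462 + 1
17: 19007 = 17·1118 + 1
19: 19007 = 19·1000 + 7
23: 19007 = 23·826 + 9
29: 19007 = 29·655 + 12
31: 19007 = 31·613 + 4
37: 19007 = 37·513 + 26
41: 19007 = 41·463 + 24
43: 19007 = 43·442 + 1
47: 19007 = 47·404 + 19
53: 19007 = 53·358 + 33
59: 19007 = 59·322 + 9
61: 19007 = 61·311 + 36
67: 19007 = 67·283 + 46
71: 19007 = 71·267 + 50
73: 19007 = 73·260 + 27
79: 19007 = 79·240 + 47
83: 19007 = 83·229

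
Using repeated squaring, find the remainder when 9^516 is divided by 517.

9^1 ≡ 9 (mod 517)
9^2 ≡ 9^2 = 81 ≡ 81 (mod 517)
9^4 ≡ 81^2 = 6561 ≡ 357 (mod 517)
9^8 ≡ 357^2 = 127449 ≡ 267 (mod 517)
9^16 ≡ 267^2 = 71289 ≡ 460 (mod 517)
9^32 ≡ 460^2 = 211600 ≡ 147 (mod 517)
9^64 ≡ 147^2 = 21609 ≡ 412 (mod 517)
9^128 ≡ 412^2 = 169744 ≡ 168 (mod 517)
9^256 ≡ 168^2 = 28224 ≡ 306 (mod 517)
9^512 ≡ 306^2 = 93636 ≡ 59 (mod 517)
516 = 512 + 4 in binary powers of 2.
So 9^516 ≡ 59 · 357 ≡ 383 (mod 517).
Since 383 ≠ 1, base 9 is a Fermat witness: 517 is composite.

383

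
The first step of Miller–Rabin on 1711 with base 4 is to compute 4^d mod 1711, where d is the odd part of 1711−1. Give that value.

265

1711 − 1 = 1710 = 2^1 · 855, so d = 855.
4^1 ≡ 4 (mod 1711)
4^2 ≡ 4^2 = 16 ≡ 16 (mod 1711)
4^4 ≡ 16^2 = 256 ≡ 256 (mod 1711)
4^8 ≡ 256^2 = 65536 ≡ 518 (mod 1711)
4^16 ≡ 518^2 = 268324 ≡ 1408 (mod 1711)
4^32 ≡ 1408^2 = 1982464 ≡ 1126 (mod 1711)
4^64 ≡ 1126^2 = 1267876 ≡ 25 (mod 1711)
4^128 ≡ 25^2 = 625 ≡ 625 (mod 1711)
4^256 ≡ 625^2 = 390625 ≡ 517 (mod 1711)
4^512 ≡ 517^2 = 267289 ≡ 373 (mod 1711)
855 = 512 + 256 + 64 + 16 + 4 + 2 + 1 in binary powers of 2.
So 4^855 ≡ 373 · 517 · 25 · 1408 · 256 · 16 · 4 ≡ 265 (mod 1711).
Squaring chain: 265; never reaches −1, so base 4 is a Miller–Rabin witness that 1711 is composite.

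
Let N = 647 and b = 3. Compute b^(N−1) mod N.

3^1 ≡ 3 (mod 647)
3^2 ≡ 3^2 = 9 ≡ 9 (mod 647)
3^4 ≡ 9^2 = 81 ≡ 81 (mod 647)
3^8 ≡ 81^2 = 6561 ≡ 91 (mod 647)
3^16 ≡ 91^2 = 8281 ≡ 517 (mod 647)
3^32 ≡ 517^2 = 267289 ≡ 78 (mod 647)
3^64 ≡ 78^2 = 6084 ≡ 261 (mod 647)
3^128 ≡ 261^2 = 68121 ≡ 186 (mod 647)
3^256 ≡ 186^2 = 34596 ≡ 305 (mod 647)
3^512 ≡ 305^2 = 93025 ≡ 504 (mod 647)
646 = 512 + 128 + 4 + 2 in binary powers of 2.
So 3^646 ≡ 504 · 186 · 81 · 9 ≡ 1 (mod 647).
Since the result is 1, base 3 gives no evidence that 647 is composite.

1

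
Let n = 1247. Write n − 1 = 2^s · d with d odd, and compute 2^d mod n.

1247 − 1 = 1246 = 2^1 · 623, so d = 623.
2^1 ≡ 2 (mod 1247)
2^2 ≡ 2^2 = 4 ≡ 4 (mod 1247)
2^4 ≡ 4^2 = 16 ≡ 16 (mod 1247)
2^8 ≡ 16^2 = 256 ≡ 256 (mod 1247)
2^16 ≡ 256^2 = 65536 ≡ 692 (mod 1247)
2^32 ≡ 692^2 = 478864 ≡ 16 (mod 1247)
2^64 ≡ 16^2 = 256 ≡ 256 (mod 1247)
2^128 ≡ 256^2 = 65536 ≡ 692 (mod 1247)
2^256 ≡ 692^2 = 478864 ≡ 16 (mod 1247)
2^512 ≡ 16^2 = 256 ≡ 256 (mod 1247)
623 = 512 + 64 + 32 + 8 + 4 + 2 + 1 in binary powers of 2.
So 2^623 ≡ 256 · 256 · 16 · 256 · 16 · 4 · 2 ≡ 128 (mod 1247).
Squaring chain: 128; never reaches −1, so base 2 is a Miller–Rabin witness that 1247 is composite.

128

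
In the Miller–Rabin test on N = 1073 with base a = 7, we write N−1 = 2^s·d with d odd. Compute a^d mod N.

1073 − 1 = 1072 = 2^4 · 67, so d = 67.
7^1 ≡ 7 (mod 1073)
7^2 ≡ 7^2 = 49 ≡ 49 (mod 1073)
7^4 ≡ 49^2 = 2401 ≡ 255 (mod 1073)
7^8 ≡ 255^2 = 65025 ≡ 645 (mod 1073)
7^16 ≡ 645^2 = 416025 ≡ 774 (mod 1073)
7^32 ≡ 774^2 = 599076 ≡ 342 (mod 1073)
7^64 ≡ 342^2 = 116964 ≡ 7 (mod 1073)
67 = 64 + 2 + 1 in binary powers of 2.
So 7^67 ≡ 7 · 49 · 7 ≡ 255 (mod 1073).
Squaring chain: 255 → 645 → 774 → 342; never reaches −1, so base 7 is a Miller–Rabin witness that 1073 is composite.

255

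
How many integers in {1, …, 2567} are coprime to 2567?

2400

Factor: 2567 = 17 · 151.
φ(2567) = (17−1) · (151−1) = 16 · 150 = 2400.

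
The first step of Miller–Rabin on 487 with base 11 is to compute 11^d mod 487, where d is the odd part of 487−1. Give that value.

487 − 1 = 486 = 2^1 · 243, so d = 243.
11^1 ≡ 11 (mod 487)
11^2 ≡ 11^2 = 121 ≡ 121 (mod 487)
11^4 ≡ 121^2 = 14641 ≡ 31 (mod 487)
11^8 ≡ 31^2 = 961 ≡ 474 (mod 487)
11^16 ≡ 474^2 = 224676 ≡ 169 (mod 487)
11^32 ≡ 169^2 = 28561 ≡ 315 (mod 487)
11^64 ≡ 315^2 = 99225 ≡ 364 (mod 487)
11^128 ≡ 364^2 = 132496 ≡ 32 (mod 487)
243 = 128 + 64 + 32 + 16 + 2 + 1 in binary powers of 2.
So 11^243 ≡ 32 · 364 · 315 · 169 · 121 · 11 ≡ 486 (mod 487).
Since 11^d ≡ 486 (mod 487), base 11 does not prove 487 composite.

486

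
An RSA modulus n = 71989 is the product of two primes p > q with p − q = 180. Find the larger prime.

Since p = q + 180, we have 71989 = q(q + 180), so q² + 180q − 71989 = 0.
Discriminant: 180² + 4·71989 = 32400 + 287956 = 320356; √320356 = 566.
q = (−180 + 566)/2 = 193, and p = q + 180 = 373.
Check: 193 · 373 = 71989.

373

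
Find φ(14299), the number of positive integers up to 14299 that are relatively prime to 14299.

14040

Factor: 14299 = 79 · 181.
φ(14299) = (79−1) · (181−1) = 78 · 180 = 14040.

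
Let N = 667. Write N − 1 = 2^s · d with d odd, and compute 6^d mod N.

667 − 1 = 666 = 2^1 · 333, so d = 333.
6^1 ≡ 6 (mod 667)
6^2 ≡ 6^2 = 36 ≡ 36 (mod 667)
6^4 ≡ 36^2 = 1296 ≡ 629 (mod 667)
6^8 ≡ 629^2 = 395641 ≡ 110 (mod 667)
6^16 ≡ 110^2 = 12100 ≡ 94 (mod 667)
6^32 ≡ 94^2 = 8836 ≡ 165 (mod 667)
6^64 ≡ 165^2 = 27225 ≡ 545 (mod 667)
6^128 ≡ 545^2 = 297025 ≡ 210 (mod 667)
6^256 ≡ 210^2 = 44100 ≡ 78 (mod 667)
333 = 256 + 64 + 8 + 4 + 1 in binary powers of 2.
So 6^333 ≡ 78 · 545 · 110 · 629 · 6 ≡ 9 (mod 667).
Squaring chain: 9; never reaches −1, so base 6 is a Miller–Rabin witness that 667 is composite.

9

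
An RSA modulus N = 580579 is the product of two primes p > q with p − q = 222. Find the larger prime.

881

Since p = q + 222, we have 580579 = q(q + 222), so q² + 222q − 580579 = 0.
Discriminant: 222² + 4·580579 = 49284 + 2322316 = 2371600; √2371600 = 1540.
q = (−222 + 1540)/2 = 659, and p = q + 222 = 881.
Check: 659 · 881 = 580579.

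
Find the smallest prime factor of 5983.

31

5983 is odd.
Digit sum 25, not divisible by 3.
Ends in 3: not divisible by 5.
7: 5983 = 7·854 + 5
11: 5983 = 11·543 + 10
13: 5983 = 13·460 + 3
17: 5983 = 17·351 + 16
19: 5983 = 19·314 + 17
23: 5983 = 23·260 + 3
29: 5983 = 29·206 + 9
31: 5983 = 31·193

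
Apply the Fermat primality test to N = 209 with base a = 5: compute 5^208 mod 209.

81

5^1 ≡ 5 (mod 209)
5^2 ≡ 5^2 = 25 ≡ 25 (mod 209)
5^4 ≡ 25^2 = 625 ≡ 207 (mod 209)
5^8 ≡ 207^2 = 42849 ≡ 4 (mod 209)
5^16 ≡ 4^2 = 16 ≡ 16 (mod 209)
5^32 ≡ 16^2 = 256 ≡ 47 (mod 209)
5^64 ≡ 47^2 = 2209 ≡ 119 (mod 209)
5^128 ≡ 119^2 = 14161 ≡ 158 (mod 209)
208 = 128 + 64 + 16 in binary powers of 2.
So 5^208 ≡ 158 · 119 · 16 ≡ 81 (mod 209).
Since 81 ≠ 1, base 5 is a Fermat witness: 209 is composite.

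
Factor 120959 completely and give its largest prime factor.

97

120959 = 29 · 4171
4171 = 43 · 97
97 is prime.
So 120959 = 29 · 43 · 97; the largest prime factor is 97.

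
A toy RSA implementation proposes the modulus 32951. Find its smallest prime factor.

83

32951 is odd.
Digit sum 20, not divisible by 3.
Ends in 1: not divisible by 5.
7: 32951 = 7·4707 + 2
11: 32951 = 11·2995 + 6
13: 32951 = 13·2534 + 9
17: 32951 = 17·1938 + 5
19: 32951 = 19·1734 + 5
23: 32951 = 23·1432 + 15
29: 32951 = 29·1136 + 7
31: 32951 = 31·1062 + 29
37: 32951 = 37·890 + 21
41: 32951 = 41·803 + 28
43: 32951 = 43·766 + 13
47: 32951 = 47·701 + 4
53: 32951 = 53·621 + 38
59: 32951 = 59·558 + 29
61: 32951 = 61·540 + 11
67: 32951 = 67·491 + 54
71: 32951 = 71·464 + 7
73: 32951 = 73·451 + 28
79: 32951 = 79·417 + 8
83: 32951 = 83·397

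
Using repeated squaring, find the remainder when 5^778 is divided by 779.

5^1 ≡ 5 (mod 779)
5^2 ≡ 5^2 = 25 ≡ 25 (mod 779)
5^4 ≡ 25^2 = 625 ≡ 625 (mod 779)
5^8 ≡ 625^2 = 390625 ≡ 346 (mod 779)
5^16 ≡ 346^2 = 119716 ≡ 529 (mod 779)
5^32 ≡ 529^2 = 279841 ≡ 180 (mod 779)
5^64 ≡ 180^2 = 32400 ≡ 461 (mod 779)
5^128 ≡ 461^2 = 212521 ≡ 633 (mod 779)
5^256 ≡ 633^2 = 400689 ≡ 283 (mod 779)
5^512 ≡ 283^2 = 80089 ≡ 631 (mod 779)
778 = 512 + 256 + 8 + 2 in binary powers of 2.
So 5^778 ≡ 631 · 283 · 346 · 25 ≡ 720 (mod 779).
Since 720 ≠ 1, base 5 is a Fermat witness: 779 is composite.

720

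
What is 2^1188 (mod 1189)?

2^1 ≡ 2 (mod 1189)
2^2 ≡ 2^2 = 4 ≡ 4 (mod 1189)
2^4 ≡ 4^2 = 16 ≡ 16 (mod 1189)
2^8 ≡ 16^2 = 256 ≡ 256 (mod 1189)
2^16 ≡ 256^2 = 65536 ≡ 141 (mod 1189)
2^32 ≡ 141^2 = 19881 ≡ 857 (mod 1189)
2^64 ≡ 857^2 = 734449 ≡ 836 (mod 1189)
2^128 ≡ 836^2 = 698896 ≡ 953 (mod 1189)
2^256 ≡ 953^2 = 908209 ≡ 1002 (mod 1189)
2^512 ≡ 1002^2 = 1004004 ≡ 488 (mod 1189)
2^1024 ≡ 488^2 = 238144 ≡ 344 (mod 1189)
1188 = 1024 + 128 + 32 + 4 in binary powers of 2.
So 2^1188 ≡ 344 · 953 · 857 · 16 ≡ 297 (mod 1189).
Since 297 ≠ 1, base 2 is a Fermat witness: 1189 is composite.

297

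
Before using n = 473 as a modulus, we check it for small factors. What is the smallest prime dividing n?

473 is odd.
Digit sum 14, not divisible by 3.
Ends in 3: not divisible by 5.
7: 473 = 7·67 + 4
11: 473 = 11·43

11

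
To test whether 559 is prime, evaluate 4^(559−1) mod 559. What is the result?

4^1 ≡ 4 (mod 559)
4^2 ≡ 4^2 = 16 ≡ 16 (mod 559)
4^4 ≡ 16^2 = 256 ≡ 256 (mod 559)
4^8 ≡ 256^2 = 65536 ≡ 133 (mod 559)
4^16 ≡ 133^2 = 17689 ≡ 360 (mod 559)
4^32 ≡ 360^2 = 129600 ≡ 471 (mod 559)
4^64 ≡ 471^2 = 221841 ≡ 477 (mod 559)
4^128 ≡ 477^2 = 227529 ≡ 16 (mod 559)
4^256 ≡ 16^2 = 256 ≡ 256 (mod 559)
4^512 ≡ 256^2 = 65536 ≡ 133 (mod 559)
558 = 512 + 32 + 8 + 4 + 2 in binary powers of 2.
So 4^558 ≡ 133 · 471 · 133 · 256 · 16 ≡ 508 (mod 559).
Since 508 ≠ 1, base 4 is a Fermat witness: 559 is composite.

508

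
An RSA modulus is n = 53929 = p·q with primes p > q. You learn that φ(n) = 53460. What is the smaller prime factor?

199

φ(n) = (p−1)(q−1) = n − (p+q) + 1, so p + q = 53929 − 53460 + 1 = 470.
p and q are the roots of t² − 470t + 53929 = 0.
Discriminant: 470² − 4·53929 = 220900 − 215716 = 5184; √5184 = 72.
q = (470 − 72)/2 = 199, p = (470 + 72)/2 = 271.
Check: 199 · 271 = 53929.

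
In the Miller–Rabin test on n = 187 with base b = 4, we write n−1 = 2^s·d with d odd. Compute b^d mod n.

174

187 − 1 = 186 = 2^1 · 93, so d = 93.
4^1 ≡ 4 (mod 187)
4^2 ≡ 4^2 = 16 ≡ 16 (mod 187)
4^4 ≡ 16^2 = 256 ≡ 69 (mod 187)
4^8 ≡ 69^2 = 4761 ≡ 86 (mod 187)
4^16 ≡ 86^2 = 7396 ≡ 103 (mod 187)
4^32 ≡ 103^2 = 10609 ≡ 137 (mod 187)
4^64 ≡ 137^2 = 18769 ≡ 69 (mod 187)
93 = 64 + 16 + 8 + 4 + 1 in binary powers of 2.
So 4^93 ≡ 69 · 103 · 86 · 69 · 4 ≡ 174 (mod 187).
Squaring chain: 174; never reaches −1, so base 4 is a Miller–Rabin witness that 187 is composite.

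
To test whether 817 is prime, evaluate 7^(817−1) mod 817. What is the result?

7^1 ≡ 7 (mod 817)
7^2 ≡ 7^2 = 49 ≡ 49 (mod 817)
7^4 ≡ 49^2 = 2401 ≡ 767 (mod 817)
7^8 ≡ 767^2 = 588289 ≡ 49 (mod 817)
7^16 ≡ 49^2 = 2401 ≡ 767 (mod 817)
7^32 ≡ 767^2 = 588289 ≡ 49 (mod 817)
7^64 ≡ 49^2 = 2401 ≡ 767 (mod 817)
7^128 ≡ 767^2 = 588289 ≡ 49 (mod 817)
7^256 ≡ 49^2 = 2401 ≡ 767 (mod 817)
7^512 ≡ 767^2 = 588289 ≡ 49 (mod 817)
816 = 512 + 256 + 32 + 16 in binary powers of 2.
So 7^816 ≡ 49 · 767 · 49 · 767 ≡ 1 (mod 817).
Since the result is 1, base 7 gives no evidence that 817 is composite.

1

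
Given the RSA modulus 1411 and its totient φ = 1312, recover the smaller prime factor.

φ(n) = (p−1)(q−1) = n − (p+q) + 1, so p + q = 1411 − 1312 + 1 = 100.
p and q are the roots of t² − 100t + 1411 = 0.
Discriminant: 100² − 4·1411 = 10000 − 5644 = 4356; √4356 = 66.
q = (100 − 66)/2 = 17, p = (100 + 66)/2 = 83.
Check: 17 · 83 = 1411.

17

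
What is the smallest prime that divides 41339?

41339 is odd.
Digit sum 20, not divisible by 3.
Ends in 9: not divisible by 5.
7: 41339 = 7·5905 + 4
11: 41339 = 11·3758 + 1
13: 41339 = 13·3179 + 12
17: 41339 = 17·2431 + 12
19: 41339 = 19·2175 + 14
23: 41339 = 23·1797 + 8
29: 41339 = 29·1425 + 14
31: 41339 = 31·1333 + 16
37: 41339 = 37·1117 + 10
41: 41339 = 41·1008 + 11
43: 41339 = 43·961 + 16
47: 41339 = 47·879 + 26
53: 41339 = 53·779 + 52
59: 41339 = 59·700 + 39
61: 41339 = 61·677 + 42
67: 41339 = 67·617

67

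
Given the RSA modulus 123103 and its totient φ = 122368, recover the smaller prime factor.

257

φ(n) = (p−1)(q−1) = n − (p+q) + 1, so p + q = 123103 − 122368 + 1 = 736.
p and q are the roots of t² − 736t + 123103 = 0.
Discriminant: 736² − 4·123103 = 541696 − 492412 = 49284; √49284 = 222.
q = (736 − 222)/2 = 257, p = (736 + 222)/2 = 479.
Check: 257 · 479 = 123103.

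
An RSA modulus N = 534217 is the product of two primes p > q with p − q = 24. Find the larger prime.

Since p = q + 24, we have 534217 = q(q + 24), so q² + 24q − 534217 = 0.
Discriminant: 24² + 4·534217 = 576 + 2136868 = 2137444; √2137444 = 1462.
q = (−24 + 1462)/2 = 719, and p = q + 24 = 743.
Check: 719 · 743 = 534217.

743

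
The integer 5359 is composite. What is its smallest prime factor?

23

5359 is odd.
Digit sum 22, not divisible by 3.
Ends in 9: not divisible by 5.
7: 5359 = 7·765 + 4
11: 5359 = 11·487 + 2
13: 5359 = 13·412 + 3
17: 5359 = 17·315 + 4
19: 5359 = 19·282 + 1
23: 5359 = 23·233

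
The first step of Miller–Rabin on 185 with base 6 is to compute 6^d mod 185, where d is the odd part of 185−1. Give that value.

185 − 1 = 184 = 2^3 · 23, so d = 23.
6^1 ≡ 6 (mod 185)
6^2 ≡ 6^2 = 36 ≡ 36 (mod 185)
6^4 ≡ 36^2 = 1296 ≡ 1 (mod 185)
6^8 ≡ 1^2 = 1 ≡ 1 (mod 185)
6^16 ≡ 1^2 = 1 ≡ 1 (mod 185)
23 = 16 + 4 + 2 + 1 in binary powers of 2.
So 6^23 ≡ 1 · 1 · 36 · 6 ≡ 31 (mod 185).
Squaring chain: 31 → 36 → 1; never reaches −1, so base 6 is a Miller–Rabin witness that 185 is composite.

31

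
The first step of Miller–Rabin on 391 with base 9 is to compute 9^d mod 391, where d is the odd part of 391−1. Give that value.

151

391 − 1 = 390 = 2^1 · 195, so d = 195.
9^1 ≡ 9 (mod 391)
9^2 ≡ 9^2 = 81 ≡ 81 (mod 391)
9^4 ≡ 81^2 = 6561 ≡ 305 (mod 391)
9^8 ≡ 305^2 = 93025 ≡ 358 (mod 391)
9^16 ≡ 358^2 = 128164 ≡ 307 (mod 391)
9^32 ≡ 307^2 = 94249 ≡ 18 (mod 391)
9^64 ≡ 18^2 = 324 ≡ 324 (mod 391)
9^128 ≡ 324^2 = 104976 ≡ 188 (mod 391)
195 = 128 + 64 + 2 + 1 in binary powers of 2.
So 9^195 ≡ 188 · 324 · 81 · 9 ≡ 151 (mod 391).
Squaring chain: 151; never reaches −1, so base 9 is a Miller–Rabin witness that 391 is composite.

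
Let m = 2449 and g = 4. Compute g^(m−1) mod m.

808

4^1 ≡ 4 (mod 2449)
4^2 ≡ 4^2 = 16 ≡ 16 (mod 2449)
4^4 ≡ 16^2 = 256 ≡ 256 (mod 2449)
4^8 ≡ 256^2 = 65536 ≡ 1862 (mod 2449)
4^16 ≡ 1862^2 = 3467044 ≡ 1709 (mod 2449)
4^32 ≡ 1709^2 = 2920681 ≡ 1473 (mod 2449)
4^64 ≡ 1473^2 = 2169729 ≡ 2364 (mod 2449)
4^128 ≡ 2364^2 = 5588496 ≡ 2327 (mod 2449)
4^256 ≡ 2327^2 = 5414929 ≡ 190 (mod 2449)
4^512 ≡ 190^2 = 36100 ≡ 1814 (mod 2449)
4^1024 ≡ 1814^2 = 3290596 ≡ 1589 (mod 2449)
4^2048 ≡ 1589^2 = 2524921 ≡ 2 (mod 2449)
2448 = 2048 + 256 + 128 + 16 in binary powers of 2.
So 4^2448 ≡ 2 · 190 · 2327 · 1709 ≡ 808 (mod 2449).
Since 808 ≠ 1, base 4 is a Fermat witness: 2449 is composite.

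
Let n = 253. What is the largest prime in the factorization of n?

253 = 11 · 23
23 is prime.
So 253 = 11 · 23; the largest prime factor is 23.

23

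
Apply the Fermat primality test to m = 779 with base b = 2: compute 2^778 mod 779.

2^1 ≡ 2 (mod 779)
2^2 ≡ 2^2 = 4 ≡ 4 (mod 779)
2^4 ≡ 4^2 = 16 ≡ 16 (mod 779)
2^8 ≡ 16^2 = 256 ≡ 256 (mod 779)
2^16 ≡ 256^2 = 65536 ≡ 100 (mod 779)
2^32 ≡ 100^2 = 10000 ≡ 652 (mod 779)
2^64 ≡ 652^2 = 425104 ≡ 549 (mod 779)
2^128 ≡ 549^2 = 301401 ≡ 707 (mod 779)
2^256 ≡ 707^2 = 499849 ≡ 510 (mod 779)
2^512 ≡ 510^2 = 260100 ≡ 693 (mod 779)
778 = 512 + 256 + 8 + 2 in binary powers of 2.
So 2^778 ≡ 693 · 510 · 256 · 4 ≡ 605 (mod 779).
Since 605 ≠ 1, base 2 is a Fermat witness: 779 is composite.

605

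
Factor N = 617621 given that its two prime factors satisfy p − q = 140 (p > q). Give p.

Since p = q + 140, we have 617621 = q(q + 140), so q² + 140q − 617621 = 0.
Discriminant: 140² + 4·617621 = 19600 + 2470484 = 2490084; √2490084 = 1578.
q = (−140 + 1578)/2 = 719, and p = q + 140 = 859.
Check: 719 · 859 = 617621.

859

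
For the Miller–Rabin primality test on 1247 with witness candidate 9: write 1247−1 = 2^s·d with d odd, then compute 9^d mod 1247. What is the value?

1247 − 1 = 1246 = 2^1 · 623, so d = 623.
9^1 ≡ 9 (mod 1247)
9^2 ≡ 9^2 = 81 ≡ 81 (mod 1247)
9^4 ≡ 81^2 = 6561 ≡ 326 (mod 1247)
9^8 ≡ 326^2 = 106276 ≡ 281 (mod 1247)
9^16 ≡ 281^2 = 78961 ≡ 400 (mod 1247)
9^32 ≡ 400^2 = 160000 ≡ 384 (mod 1247)
9^64 ≡ 384^2 = 147456 ≡ 310 (mod 1247)
9^128 ≡ 310^2 = 96100 ≡ 81 (mod 1247)
9^256 ≡ 81^2 = 6561 ≡ 326 (mod 1247)
9^512 ≡ 326^2 = 106276 ≡ 281 (mod 1247)
623 = 512 + 64 + 32 + 8 + 4 + 2 + 1 in binary powers of 2.
So 9^623 ≡ 281 · 310 · 384 · 281 · 326 · 81 · 9 ≡ 608 (mod 1247).
Squaring chain: 608; never reaches −1, so base 9 is a Miller–Rabin witness that 1247 is composite.

608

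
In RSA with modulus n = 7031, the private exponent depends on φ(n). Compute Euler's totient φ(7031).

6864

Factor: 7031 = 79 · 89.
φ(7031) = (79−1) · (89−1) = 78 · 88 = 6864.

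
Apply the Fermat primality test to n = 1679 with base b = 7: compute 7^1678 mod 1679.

441

7^1 ≡ 7 (mod 1679)
7^2 ≡ 7^2 = 49 ≡ 49 (mod 1679)
7^4 ≡ 49^2 = 2401 ≡ 722 (mod 1679)
7^8 ≡ 722^2 = 521284 ≡ 794 (mod 1679)
7^16 ≡ 794^2 = 630436 ≡ 811 (mod 1679)
7^32 ≡ 811^2 = 657721 ≡ 1232 (mod 1679)
7^64 ≡ 1232^2 = 1517824 ≡ 8 (mod 1679)
7^128 ≡ 8^2 = 64 ≡ 64 (mod 1679)
7^256 ≡ 64^2 = 4096 ≡ 738 (mod 1679)
7^512 ≡ 738^2 = 544644 ≡ 648 (mod 1679)
7^1024 ≡ 648^2 = 419904 ≡ 154 (mod 1679)
1678 = 1024 + 512 + 128 + 8 + 4 + 2 in binary powers of 2.
So 7^1678 ≡ 154 · 648 · 64 · 794 · 722 · 49 ≡ 441 (mod 1679).
Since 441 ≠ 1, base 7 is a Fermat witness: 1679 is composite.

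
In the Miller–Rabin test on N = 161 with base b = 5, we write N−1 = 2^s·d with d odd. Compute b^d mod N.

66

161 − 1 = 160 = 2^5 · 5, so d = 5.
5^1 ≡ 5 (mod 161)
5^2 ≡ 5^2 = 25 ≡ 25 (mod 161)
5^4 ≡ 25^2 = 625 ≡ 142 (mod 161)
5 = 4 + 1 in binary powers of 2.
So 5^5 ≡ 142 · 5 ≡ 66 (mod 161).
Squaring chain: 66 → 9 → 81 → 121 → 151; never reaches −1, so base 5 is a Miller–Rabin witness that 161 is composite.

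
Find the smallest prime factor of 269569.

269569 is odd.
Digit sum 37, not divisible by 3.
Ends in 9: not divisible by 5.
7: 269569 = 7·38509 + 6
11: 269569 = 11·24506 + 3
13: 269569 = 13·20736 + 1
17: 269569 = 17·15857

17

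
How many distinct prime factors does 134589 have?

5

134589 = 3 · 44863
44863 = 7 · 6409
6409 = 13 · 493
493 = 17 · 29
134589 = 3 · 7 · 13 · 17 · 29, which has 5 distinct prime factors.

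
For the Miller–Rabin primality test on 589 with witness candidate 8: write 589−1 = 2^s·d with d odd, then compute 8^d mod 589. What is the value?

436

589 − 1 = 588 = 2^2 · 147, so d = 147.
8^1 ≡ 8 (mod 589)
8^2 ≡ 8^2 = 64 ≡ 64 (mod 589)
8^4 ≡ 64^2 = 4096 ≡ 562 (mod 589)
8^8 ≡ 562^2 = 315844 ≡ 140 (mod 589)
8^16 ≡ 140^2 = 19600 ≡ 163 (mod 589)
8^32 ≡ 163^2 = 26569 ≡ 64 (mod 589)
8^64 ≡ 64^2 = 4096 ≡ 562 (mod 589)
8^128 ≡ 562^2 = 315844 ≡ 140 (mod 589)
147 = 128 + 16 + 2 + 1 in binary powers of 2.
So 8^147 ≡ 140 · 163 · 64 · 8 ≡ 436 (mod 589).
Squaring chain: 436 → 438; never reaches −1, so base 8 is a Miller–Rabin witness that 589 is composite.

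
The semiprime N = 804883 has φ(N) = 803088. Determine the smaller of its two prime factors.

859

φ(n) = (p−1)(q−1) = n − (p+q) + 1, so p + q = 804883 − 803088 + 1 = 1796.
p and q are the roots of t² − 1796t + 804883 = 0.
Discriminant: 1796² − 4·804883 = 3225616 − 3219532 = 6084; √6084 = 78.
q = (1796 − 78)/2 = 859, p = (1796 + 78)/2 = 937.
Check: 859 · 937 = 804883.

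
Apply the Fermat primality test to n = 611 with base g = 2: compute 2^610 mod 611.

2^1 ≡ 2 (mod 611)
2^2 ≡ 2^2 = 4 ≡ 4 (mod 611)
2^4 ≡ 4^2 = 16 ≡ 16 (mod 611)
2^8 ≡ 16^2 = 256 ≡ 256 (mod 611)
2^16 ≡ 256^2 = 65536 ≡ 159 (mod 611)
2^32 ≡ 159^2 = 25281 ≡ 230 (mod 611)
2^64 ≡ 230^2 = 52900 ≡ 354 (mod 611)
2^128 ≡ 354^2 = 125316 ≡ 61 (mod 611)
2^256 ≡ 61^2 = 3721 ≡ 55 (mod 611)
2^512 ≡ 55^2 = 3025 ≡ 581 (mod 611)
610 = 512 + 64 + 32 + 2 in binary powers of 2.
So 2^610 ≡ 581 · 354 · 230 · 4 ≡ 101 (mod 611).
Since 101 ≠ 1, base 2 is a Fermat witness: 611 is composite.

101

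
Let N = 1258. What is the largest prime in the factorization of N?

1258 = 2 · 629
629 = 17 · 37
37 is prime.
So 1258 = 2 · 17 · 37; the largest prime factor is 37.

37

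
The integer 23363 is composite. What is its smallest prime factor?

23363 is odd.
Digit sum 17, not divisible by 3.
Ends in 3: not divisible by 5.
7: 23363 = 7·3337 + 4
11: 23363 = 11·2123 + 10
13: 23363 = 13·1797 + 2
17: 23363 = 17·1374 + 5
19: 23363 = 19·1229 + 12
23: 23363 = 23·1015 + 18
29: 23363 = 29·805 + 18
31: 23363 = 31·753 + 20
37: 23363 = 37·631 + 16
41: 23363 = 41·569 + 34
43: 23363 = 43·543 + 14
47: 23363 = 47·497 + 4
53: 23363 = 53·440 + 43
59: 23363 = 59·395 + 58
61: 23363 = 61·383

61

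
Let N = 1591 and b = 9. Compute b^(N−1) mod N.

9^1 ≡ 9 (mod 1591)
9^2 ≡ 9^2 = 81 ≡ 81 (mod 1591)
9^4 ≡ 81^2 = 6561 ≡ 197 (mod 1591)
9^8 ≡ 197^2 = 38809 ≡ 625 (mod 1591)
9^16 ≡ 625^2 = 390625 ≡ 830 (mod 1591)
9^32 ≡ 830^2 = 688900 ≡ 1588 (mod 1591)
9^64 ≡ 1588^2 = 2521744 ≡ 9 (mod 1591)
9^128 ≡ 9^2 = 81 ≡ 81 (mod 1591)
9^256 ≡ 81^2 = 6561 ≡ 197 (mod 1591)
9^512 ≡ 197^2 = 38809 ≡ 625 (mod 1591)
9^1024 ≡ 625^2 = 390625 ≡ 830 (mod 1591)
1590 = 1024 + 512 + 32 + 16 + 4 + 2 in binary powers of 2.
So 9^1590 ≡ 830 · 625 · 1588 · 830 · 197 · 81 ≡ 269 (mod 1591).
Since 269 ≠ 1, base 9 is a Fermat witness: 1591 is composite.

269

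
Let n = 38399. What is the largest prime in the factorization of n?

38399 = 19 · 2021
2021 = 43 · 47
47 is prime.
So 38399 = 19 · 43 · 47; the largest prime factor is 47.

47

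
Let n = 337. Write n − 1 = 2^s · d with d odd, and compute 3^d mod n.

337 − 1 = 336 = 2^4 · 21, so d = 21.
3^1 ≡ 3 (mod 337)
3^2 ≡ 3^2 = 9 ≡ 9 (mod 337)
3^4 ≡ 9^2 = 81 ≡ 81 (mod 337)
3^8 ≡ 81^2 = 6561 ≡ 158 (mod 337)
3^16 ≡ 158^2 = 24964 ≡ 26 (mod 337)
21 = 16 + 4 + 1 in binary powers of 2.
So 3^21 ≡ 26 · 81 · 3 ≡ 252 (mod 337).
Squaring chain: 252 → 148 → 336 → 1; reaches −1, so base 3 does not prove 337 composite.

252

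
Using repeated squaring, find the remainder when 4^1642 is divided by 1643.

4^1 ≡ 4 (mod 1643)
4^2 ≡ 4^2 = 16 ≡ 16 (mod 1643)
4^4 ≡ 16^2 = 256 ≡ 256 (mod 1643)
4^8 ≡ 256^2 = 65536 ≡ 1459 (mod 1643)
4^16 ≡ 1459^2 = 2128681 ≡ 996 (mod 1643)
4^32 ≡ 996^2 = 992016 ≡ 1287 (mod 1643)
4^64 ≡ 1287^2 = 1656369 ≡ 225 (mod 1643)
4^128 ≡ 225^2 = 50625 ≡ 1335 (mod 1643)
4^256 ≡ 1335^2 = 1782225 ≡ 1213 (mod 1643)
4^512 ≡ 1213^2 = 1471369 ≡ 884 (mod 1643)
4^1024 ≡ 884^2 = 781456 ≡ 1031 (mod 1643)
1642 = 1024 + 512 + 64 + 32 + 8 + 2 in binary powers of 2.
So 4^1642 ≡ 1031 · 884 · 225 · 1287 · 1459 · 16 ≡ 574 (mod 1643).
Since 574 ≠ 1, base 4 is a Fermat witness: 1643 is composite.

574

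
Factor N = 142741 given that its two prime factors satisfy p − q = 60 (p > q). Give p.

Since p = q + 60, we have 142741 = q(q + 60), so q² + 60q − 142741 = 0.
Discriminant: 60² + 4·142741 = 3600 + 570964 = 574564; √574564 = 758.
q = (−60 + 758)/2 = 349, and p = q + 60 = 409.
Check: 349 · 409 = 142741.

409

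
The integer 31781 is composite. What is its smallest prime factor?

31781 is odd.
Digit sum 20, not divisible by 3.
Ends in 1: not divisible by 5.
7: 31781 = 7·4540 + 1
11: 31781 = 11·2889 + 2
13: 31781 = 13·2444 + 9
17: 31781 = 17·1869 + 8
19: 31781 = 19·1672 + 13
23: 31781 = 23·1381 + 18
29: 31781 = 29·1095 + 26
31: 31781 = 31·1025 + 6
37: 31781 = 37·858 + 35
41: 31781 = 41·775 + 6
43: 31781 = 43·739 + 4
47: 31781 = 47·676 + 9
53: 31781 = 53·599 + 34
59: 31781 = 59·538 + 39
61: 31781 = 61·521

61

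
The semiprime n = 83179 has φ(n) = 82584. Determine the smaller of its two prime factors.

φ(n) = (p−1)(q−1) = n − (p+q) + 1, so p + q = 83179 − 82584 + 1 = 596.
p and q are the roots of t² − 596t + 83179 = 0.
Discriminant: 596² − 4·83179 = 355216 − 332716 = 22500; √22500 = 150.
q = (596 − 150)/2 = 223, p = (596 + 150)/2 = 373.
Check: 223 · 373 = 83179.

223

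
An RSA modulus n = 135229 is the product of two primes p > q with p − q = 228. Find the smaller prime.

Since p = q + 228, we have 135229 = q(q + 228), so q² + 228q − 135229 = 0.
Discriminant: 228² + 4·135229 = 51984 + 540916 = 592900; √592900 = 770.
q = (−228 + 770)/2 = 271, and p = q + 228 = 499.
Check: 271 · 499 = 135229.

271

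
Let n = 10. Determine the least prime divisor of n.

10 is even: 2 divides it.

2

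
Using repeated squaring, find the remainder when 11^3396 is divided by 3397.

11^1 ≡ 11 (mod 3397)
11^2 ≡ 11^2 = 121 ≡ 121 (mod 3397)
11^4 ≡ 121^2 = 14641 ≡ 1053 (mod 3397)
11^8 ≡ 1053^2 = 1108809 ≡ 1387 (mod 3397)
11^16 ≡ 1387^2 = 1923769 ≡ 1067 (mod 3397)
11^32 ≡ 1067^2 = 1138489 ≡ 494 (mod 3397)
11^64 ≡ 494^2 = 244036 ≡ 2849 (mod 3397)
11^128 ≡ 2849^2 = 8116801 ≡ 1368 (mod 3397)
11^256 ≡ 1368^2 = 1871424 ≡ 3074 (mod 3397)
11^512 ≡ 3074^2 = 9449476 ≡ 2419 (mod 3397)
11^1024 ≡ 2419^2 = 5851561 ≡ 1927 (mod 3397)
11^2048 ≡ 1927^2 = 3713329 ≡ 408 (mod 3397)
3396 = 2048 + 1024 + 256 + 64 + 4 in binary powers of 2.
So 11^3396 ≡ 408 · 1927 · 3074 · 2849 · 1053 ≡ 699 (mod 3397).
Since 699 ≠ 1, base 11 is a Fermat witness: 3397 is composite.

699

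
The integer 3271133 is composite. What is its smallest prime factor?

3271133 is odd.
Digit sum 20, not divisible by 3.
Ends in 3: not divisible by 5.
7: 3271133 = 7·467304 + 5
11: 3271133 = 11·297375 + 8
13: 3271133 = 13·251625 + 8
17: 3271133 = 17·192419 + 10
19: 3271133 = 19·172164 + 17
23: 3271133 = 23·142223 + 4
29: 3271133 = 29·112797 + 20
31: 3271133 = 31·105520 + 13
37: 3271133 = 37·88409

37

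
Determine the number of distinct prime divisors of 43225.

43225 = 5^2 · 1729
1729 = 7 · 247
247 = 13 · 19
43225 = 5^2 · 7 · 13 · 19, which has 4 distinct prime factors.

4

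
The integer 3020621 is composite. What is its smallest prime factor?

43

3020621 is odd.
Digit sum 14, not divisible by 3.
Ends in 1: not divisible by 5.
7: 3020621 = 7·431517 + 2
11: 3020621 = 11·274601 + 10
13: 3020621 = 13·232355 + 6
17: 3020621 = 17·177683 + 10
19: 3020621 = 19·158980 + 1
23: 3020621 = 23·131331 + 8
29: 3020621 = 29·104159 + 10
31: 3020621 = 31·97439 + 12
37: 3020621 = 37·81638 + 15
41: 3020621 = 41·73673 + 28
43: 3020621 = 43·70247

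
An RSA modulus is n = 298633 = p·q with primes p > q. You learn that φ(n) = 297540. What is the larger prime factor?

571

φ(n) = (p−1)(q−1) = n − (p+q) + 1, so p + q = 298633 − 297540 + 1 = 1094.
p and q are the roots of t² − 1094t + 298633 = 0.
Discriminant: 1094² − 4·298633 = 1196836 − 1194532 = 2304; √2304 = 48.
q = (1094 − 48)/2 = 523, p = (1094 + 48)/2 = 571.
Check: 523 · 571 = 298633.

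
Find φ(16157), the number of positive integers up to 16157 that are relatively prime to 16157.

Factor: 16157 = 107 · 151.
φ(16157) = (107−1) · (151−1) = 106 · 150 = 15900.

15900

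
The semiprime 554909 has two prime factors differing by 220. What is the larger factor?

Since p = q + 220, we have 554909 = q(q + 220), so q² + 220q − 554909 = 0.
Discriminant: 220² + 4·554909 = 48400 + 2219636 = 2268036; √2268036 = 1506.
q = (−220 + 1506)/2 = 643, and p = q + 220 = 863.
Check: 643 · 863 = 554909.

863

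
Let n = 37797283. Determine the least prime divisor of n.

37797283 is odd.
Digit sum 46, not divisible by 3.
Ends in 3: not divisible by 5.
7: 37797283 = 7·5399611 + 6
11: 37797283 = 11·3436116 + 7
13: 37797283 = 13·2907483 + 4
17: 37797283 = 17·2223369 + 10
19: 37797283 = 19·1989330 + 13
23: 37797283 = 23·1643360 + 3
29: 37797283 = 29·1303354 + 17
31: 37797283 = 31·1219267 + 6
37: 37797283 = 37·1021548 + 7
41: 37797283 = 41·921884 + 39
43: 37797283 = 43·879006 + 25
47: 37797283 = 47·804197 + 24
53: 37797283 = 53·713156 + 15
59: 37797283 = 59·640631 + 54
61: 37797283 = 61·619627 + 36
67: 37797283 = 67·564138 + 37
71: 37797283 = 71·532356 + 7
73: 37797283 = 73·517771

73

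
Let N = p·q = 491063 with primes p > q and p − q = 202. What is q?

607

Since p = q + 202, we have 491063 = q(q + 202), so q² + 202q − 491063 = 0.
Discriminant: 202² + 4·491063 = 40804 + 1964252 = 2005056; √2005056 = 1416.
q = (−202 + 1416)/2 = 607, and p = q + 202 = 809.
Check: 607 · 809 = 491063.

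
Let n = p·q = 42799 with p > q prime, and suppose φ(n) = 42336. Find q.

φ(n) = (p−1)(q−1) = n − (p+q) + 1, so p + q = 42799 − 42336 + 1 = 464.
p and q are the roots of t² − 464t + 42799 = 0.
Discriminant: 464² − 4·42799 = 215296 − 171196 = 44100; √44100 = 210.
q = (464 − 210)/2 = 127, p = (464 + 210)/2 = 337.
Check: 127 · 337 = 42799.

127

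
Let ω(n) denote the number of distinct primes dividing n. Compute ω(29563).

29563 = 17 · 1739
1739 = 37 · 47
29563 = 17 · 37 · 47, which has 3 distinct prime factors.

3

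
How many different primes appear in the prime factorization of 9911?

9911 = 11 · 901
901 = 17 · 53
9911 = 11 · 17 · 53, which has 3 distinct prime factors.

3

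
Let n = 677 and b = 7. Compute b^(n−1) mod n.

7^1 ≡ 7 (mod 677)
7^2 ≡ 7^2 = 49 ≡ 49 (mod 677)
7^4 ≡ 49^2 = 2401 ≡ 370 (mod 677)
7^8 ≡ 370^2 = 136900 ≡ 146 (mod 677)
7^16 ≡ 146^2 = 21316 ≡ 329 (mod 677)
7^32 ≡ 329^2 = 108241 ≡ 598 (mod 677)
7^64 ≡ 598^2 = 357604 ≡ 148 (mod 677)
7^128 ≡ 148^2 = 21904 ≡ 240 (mod 677)
7^256 ≡ 240^2 = 57600 ≡ 55 (mod 677)
7^512 ≡ 55^2 = 3025 ≡ 317 (mod 677)
676 = 512 + 128 + 32 + 4 in binary powers of 2.
So 7^676 ≡ 317 · 240 · 598 · 370 ≡ 1 (mod 677).
Since the result is 1, base 7 gives no evidence that 677 is composite.

1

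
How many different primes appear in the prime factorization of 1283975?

5

1283975 = 5^2 · 51359
51359 = 7 · 7337
7337 = 11 · 667
667 = 23 · 29
1283975 = 5^2 · 7 · 11 · 23 · 29, which has 5 distinct prime factors.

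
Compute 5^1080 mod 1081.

5^1 ≡ 5 (mod 1081)
5^2 ≡ 5^2 = 25 ≡ 25 (mod 1081)
5^4 ≡ 25^2 = 625 ≡ 625 (mod 1081)
5^8 ≡ 625^2 = 390625 ≡ 384 (mod 1081)
5^16 ≡ 384^2 = 147456 ≡ 440 (mod 1081)
5^32 ≡ 440^2 = 193600 ≡ 101 (mod 1081)
5^64 ≡ 101^2 = 10201 ≡ 472 (mod 1081)
5^128 ≡ 472^2 = 222784 ≡ 98 (mod 1081)
5^256 ≡ 98^2 = 9604 ≡ 956 (mod 1081)
5^512 ≡ 956^2 = 913936 ≡ 491 (mod 1081)
5^1024 ≡ 491^2 = 241081 ≡ 18 (mod 1081)
1080 = 1024 + 32 + 16 + 8 in binary powers of 2.
So 5^1080 ≡ 18 · 101 · 440 · 384 ≡ 968 (mod 1081).
Since 968 ≠ 1, base 5 is a Fermat witness: 1081 is composite.

968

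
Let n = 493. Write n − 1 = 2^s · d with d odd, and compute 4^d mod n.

493 − 1 = 492 = 2^2 · 123, so d = 123.
4^1 ≡ 4 (mod 493)
4^2 ≡ 4^2 = 16 ≡ 16 (mod 493)
4^4 ≡ 16^2 = 256 ≡ 256 (mod 493)
4^8 ≡ 256^2 = 65536 ≡ 460 (mod 493)
4^16 ≡ 460^2 = 211600 ≡ 103 (mod 493)
4^32 ≡ 103^2 = 10609 ≡ 256 (mod 493)
4^64 ≡ 256^2 = 65536 ≡ 460 (mod 493)
123 = 64 + 32 + 16 + 8 + 2 + 1 in binary powers of 2.
So 4^123 ≡ 460 · 256 · 103 · 460 · 16 · 4 ≡ 353 (mod 493).
Squaring chain: 353 → 373; never reaches −1, so base 4 is a Miller–Rabin witness that 493 is composite.

353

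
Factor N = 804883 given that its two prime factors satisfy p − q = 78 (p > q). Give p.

937

Since p = q + 78, we have 804883 = q(q + 78), so q² + 78q − 804883 = 0.
Discriminant: 78² + 4·804883 = 6084 + 3219532 = 3225616; √3225616 = 1796.
q = (−78 + 1796)/2 = 859, and p = q + 78 = 937.
Check: 859 · 937 = 804883.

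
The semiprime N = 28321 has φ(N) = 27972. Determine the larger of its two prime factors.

223

φ(n) = (p−1)(q−1) = n − (p+q) + 1, so p + q = 28321 − 27972 + 1 = 350.
p and q are the roots of t² − 350t + 28321 = 0.
Discriminant: 350² − 4·28321 = 122500 − 113284 = 9216; √9216 = 96.
q = (350 − 96)/2 = 127, p = (350 + 96)/2 = 223.
Check: 127 · 223 = 28321.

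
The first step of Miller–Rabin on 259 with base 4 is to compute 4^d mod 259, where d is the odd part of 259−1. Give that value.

259 − 1 = 258 = 2^1 · 129, so d = 129.
4^1 ≡ 4 (mod 259)
4^2 ≡ 4^2 = 16 ≡ 16 (mod 259)
4^4 ≡ 16^2 = 256 ≡ 256 (mod 259)
4^8 ≡ 256^2 = 65536 ≡ 9 (mod 259)
4^16 ≡ 9^2 = 81 ≡ 81 (mod 259)
4^32 ≡ 81^2 = 6561 ≡ 86 (mod 259)
4^64 ≡ 86^2 = 7396 ≡ 144 (mod 259)
4^128 ≡ 144^2 = 20736 ≡ 16 (mod 259)
129 = 128 + 1 in binary powers of 2.
So 4^129 ≡ 16 · 4 ≡ 64 (mod 259).
Squaring chain: 64; never reaches −1, so base 4 is a Miller–Rabin witness that 259 is composite.

64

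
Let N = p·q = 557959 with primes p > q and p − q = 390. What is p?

Since p = q + 390, we have 557959 = q(q + 390), so q² + 390q − 557959 = 0.
Discriminant: 390² + 4·557959 = 152100 + 2231836 = 2383936; √2383936 = 1544.
q = (−390 + 1544)/2 = 577, and p = q + 390 = 967.
Check: 577 · 967 = 557959.

967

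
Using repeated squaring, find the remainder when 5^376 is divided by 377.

326

5^1 ≡ 5 (mod 377)
5^2 ≡ 5^2 = 25 ≡ 25 (mod 377)
5^4 ≡ 25^2 = 625 ≡ 248 (mod 377)
5^8 ≡ 248^2 = 61504 ≡ 53 (mod 377)
5^16 ≡ 53^2 = 2809 ≡ 170 (mod 377)
5^32 ≡ 170^2 = 28900 ≡ 248 (mod 377)
5^64 ≡ 248^2 = 61504 ≡ 53 (mod 377)
5^128 ≡ 53^2 = 2809 ≡ 170 (mod 377)
5^256 ≡ 170^2 = 28900 ≡ 248 (mod 377)
376 = 256 + 64 + 32 + 16 + 8 in binary powers of 2.
So 5^376 ≡ 248 · 53 · 248 · 170 · 53 ≡ 326 (mod 377).
Since 326 ≠ 1, base 5 is a Fermat witness: 377 is composite.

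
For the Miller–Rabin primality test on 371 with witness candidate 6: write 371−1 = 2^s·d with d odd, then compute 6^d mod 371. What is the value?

371 − 1 = 370 = 2^1 · 185, so d = 185.
6^1 ≡ 6 (mod 371)
6^2 ≡ 6^2 = 36 ≡ 36 (mod 371)
6^4 ≡ 36^2 = 1296 ≡ 183 (mod 371)
6^8 ≡ 183^2 = 33489 ≡ 99 (mod 371)
6^16 ≡ 99^2 = 9801 ≡ 155 (mod 371)
6^32 ≡ 155^2 = 24025 ≡ 281 (mod 371)
6^64 ≡ 281^2 = 78961 ≡ 309 (mod 371)
6^128 ≡ 309^2 = 95481 ≡ 134 (mod 371)
185 = 128 + 32 + 16 + 8 + 1 in binary powers of 2.
So 6^185 ≡ 134 · 281 · 155 · 99 · 6 ≡ 216 (mod 371).
Squaring chain: 216; never reaches −1, so base 6 is a Miller–Rabin witness that 371 is composite.

216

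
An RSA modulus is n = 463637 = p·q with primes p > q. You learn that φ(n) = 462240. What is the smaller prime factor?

541

φ(n) = (p−1)(q−1) = n − (p+q) + 1, so p + q = 463637 − 462240 + 1 = 1398.
p and q are the roots of t² − 1398t + 463637 = 0.
Discriminant: 1398² − 4·463637 = 1954404 − 1854548 = 99856; √99856 = 316.
q = (1398 − 316)/2 = 541, p = (1398 + 316)/2 = 857.
Check: 541 · 857 = 463637.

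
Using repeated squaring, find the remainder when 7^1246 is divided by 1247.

552

7^1 ≡ 7 (mod 1247)
7^2 ≡ 7^2 = 49 ≡ 49 (mod 1247)
7^4 ≡ 49^2 = 2401 ≡ 1154 (mod 1247)
7^8 ≡ 1154^2 = 1331716 ≡ 1167 (mod 1247)
7^16 ≡ 1167^2 = 1361889 ≡ 165 (mod 1247)
7^32 ≡ 165^2 = 27225 ≡ 1038 (mod 1247)
7^64 ≡ 1038^2 = 1077444 ≡ 36 (mod 1247)
7^128 ≡ 36^2 = 1296 ≡ 49 (mod 1247)
7^256 ≡ 49^2 = 2401 ≡ 1154 (mod 1247)
7^512 ≡ 1154^2 = 1331716 ≡ 1167 (mod 1247)
7^1024 ≡ 1167^2 = 1361889 ≡ 165 (mod 1247)
1246 = 1024 + 128 + 64 + 16 + 8 + 4 + 2 in binary powers of 2.
So 7^1246 ≡ 165 · 49 · 36 · 165 · 1167 · 1154 · 49 ≡ 552 (mod 1247).
Since 552 ≠ 1, base 7 is a Fermat witness: 1247 is composite.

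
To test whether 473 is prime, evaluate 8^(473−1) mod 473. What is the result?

262

8^1 ≡ 8 (mod 473)
8^2 ≡ 8^2 = 64 ≡ 64 (mod 473)
8^4 ≡ 64^2 = 4096 ≡ 312 (mod 473)
8^8 ≡ 312^2 = 97344 ≡ 379 (mod 473)
8^16 ≡ 379^2 = 143641 ≡ 322 (mod 473)
8^32 ≡ 322^2 = 103684 ≡ 97 (mod 473)
8^64 ≡ 97^2 = 9409 ≡ 422 (mod 473)
8^128 ≡ 422^2 = 178084 ≡ 236 (mod 473)
8^256 ≡ 236^2 = 55696 ≡ 355 (mod 473)
472 = 256 + 128 + 64 + 16 + 8 in binary powers of 2.
So 8^472 ≡ 355 · 236 · 422 · 322 · 379 ≡ 262 (mod 473).
Since 262 ≠ 1, base 8 is a Fermat witness: 473 is composite.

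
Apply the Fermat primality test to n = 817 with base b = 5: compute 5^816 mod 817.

5^1 ≡ 5 (mod 817)
5^2 ≡ 5^2 = 25 ≡ 25 (mod 817)
5^4 ≡ 25^2 = 625 ≡ 625 (mod 817)
5^8 ≡ 625^2 = 390625 ≡ 99 (mod 817)
5^16 ≡ 99^2 = 9801 ≡ 814 (mod 817)
5^32 ≡ 814^2 = 662596 ≡ 9 (mod 817)
5^64 ≡ 9^2 = 81 ≡ 81 (mod 817)
5^128 ≡ 81^2 = 6561 ≡ 25 (mod 817)
5^256 ≡ 25^2 = 625 ≡ 625 (mod 817)
5^512 ≡ 625^2 = 390625 ≡ 99 (mod 817)
816 = 512 + 256 + 32 + 16 in binary powers of 2.
So 5^816 ≡ 99 · 625 · 9 · 814 ≡ 140 (mod 817).
Since 140 ≠ 1, base 5 is a Fermat witness: 817 is composite.

140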